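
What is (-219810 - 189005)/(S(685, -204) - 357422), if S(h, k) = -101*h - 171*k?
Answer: 408815/391723 ≈ 1.0436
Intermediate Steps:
S(h, k) = -171*k - 101*h
(-219810 - 189005)/(S(685, -204) - 357422) = (-219810 - 189005)/((-171*(-204) - 101*685) - 357422) = -408815/((34884 - 69185) - 357422) = -408815/(-34301 - 357422) = -408815/(-391723) = -408815*(-1/391723) = 408815/391723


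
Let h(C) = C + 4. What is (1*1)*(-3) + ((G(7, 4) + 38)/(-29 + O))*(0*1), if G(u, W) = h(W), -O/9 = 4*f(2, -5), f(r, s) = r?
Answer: -3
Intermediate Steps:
O = -72 (O = -36*2 = -9*8 = -72)
h(C) = 4 + C
G(u, W) = 4 + W
(1*1)*(-3) + ((G(7, 4) + 38)/(-29 + O))*(0*1) = (1*1)*(-3) + (((4 + 4) + 38)/(-29 - 72))*(0*1) = 1*(-3) + ((8 + 38)/(-101))*0 = -3 + (46*(-1/101))*0 = -3 - 46/101*0 = -3 + 0 = -3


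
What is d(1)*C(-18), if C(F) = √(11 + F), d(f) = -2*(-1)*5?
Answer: 10*I*√7 ≈ 26.458*I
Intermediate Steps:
d(f) = 10 (d(f) = 2*5 = 10)
d(1)*C(-18) = 10*√(11 - 18) = 10*√(-7) = 10*(I*√7) = 10*I*√7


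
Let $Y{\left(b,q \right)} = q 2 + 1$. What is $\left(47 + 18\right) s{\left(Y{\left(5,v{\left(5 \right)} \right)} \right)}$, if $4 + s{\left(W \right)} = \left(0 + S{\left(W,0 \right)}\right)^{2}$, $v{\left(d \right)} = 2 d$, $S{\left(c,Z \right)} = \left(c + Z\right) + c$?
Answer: $114400$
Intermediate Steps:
$S{\left(c,Z \right)} = Z + 2 c$ ($S{\left(c,Z \right)} = \left(Z + c\right) + c = Z + 2 c$)
$Y{\left(b,q \right)} = 1 + 2 q$ ($Y{\left(b,q \right)} = 2 q + 1 = 1 + 2 q$)
$s{\left(W \right)} = -4 + 4 W^{2}$ ($s{\left(W \right)} = -4 + \left(0 + \left(0 + 2 W\right)\right)^{2} = -4 + \left(0 + 2 W\right)^{2} = -4 + \left(2 W\right)^{2} = -4 + 4 W^{2}$)
$\left(47 + 18\right) s{\left(Y{\left(5,v{\left(5 \right)} \right)} \right)} = \left(47 + 18\right) \left(-4 + 4 \left(1 + 2 \cdot 2 \cdot 5\right)^{2}\right) = 65 \left(-4 + 4 \left(1 + 2 \cdot 10\right)^{2}\right) = 65 \left(-4 + 4 \left(1 + 20\right)^{2}\right) = 65 \left(-4 + 4 \cdot 21^{2}\right) = 65 \left(-4 + 4 \cdot 441\right) = 65 \left(-4 + 1764\right) = 65 \cdot 1760 = 114400$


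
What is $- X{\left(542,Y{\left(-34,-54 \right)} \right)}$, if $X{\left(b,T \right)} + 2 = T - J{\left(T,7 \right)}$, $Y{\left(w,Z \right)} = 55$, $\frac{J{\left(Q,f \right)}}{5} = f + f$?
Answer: $17$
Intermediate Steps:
$J{\left(Q,f \right)} = 10 f$ ($J{\left(Q,f \right)} = 5 \left(f + f\right) = 5 \cdot 2 f = 10 f$)
$X{\left(b,T \right)} = -72 + T$ ($X{\left(b,T \right)} = -2 + \left(T - 10 \cdot 7\right) = -2 + \left(T - 70\right) = -2 + \left(-70 + T\right) = -72 + T$)
$- X{\left(542,Y{\left(-34,-54 \right)} \right)} = - (-72 + 55) = \left(-1\right) \left(-17\right) = 17$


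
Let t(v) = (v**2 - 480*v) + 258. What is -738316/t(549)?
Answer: -738316/38139 ≈ -19.359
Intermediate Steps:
t(v) = 258 + v**2 - 480*v
-738316/t(549) = -738316/(258 + 549**2 - 480*549) = -738316/(258 + 301401 - 263520) = -738316/38139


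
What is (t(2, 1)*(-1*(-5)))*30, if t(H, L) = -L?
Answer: -150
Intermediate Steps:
(t(2, 1)*(-1*(-5)))*30 = ((-1*1)*(-1*(-5)))*30 = -1*5*30 = -5*30 = -150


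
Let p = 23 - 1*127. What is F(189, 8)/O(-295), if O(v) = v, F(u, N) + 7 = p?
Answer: 111/295 ≈ 0.37627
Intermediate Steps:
p = -104 (p = 23 - 127 = -104)
F(u, N) = -111 (F(u, N) = -7 - 104 = -111)
F(189, 8)/O(-295) = -111/(-295) = -111*(-1/295) = 111/295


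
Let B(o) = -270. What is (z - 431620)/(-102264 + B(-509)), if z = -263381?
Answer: 231667/34178 ≈ 6.7783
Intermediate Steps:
(z - 431620)/(-102264 + B(-509)) = (-263381 - 431620)/(-102264 - 270) = -695001/(-102534) = -695001*(-1/102534) = 231667/34178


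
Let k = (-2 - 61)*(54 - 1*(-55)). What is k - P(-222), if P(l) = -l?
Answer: -7089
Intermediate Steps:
k = -6867 (k = -63*(54 + 55) = -63*109 = -6867)
k - P(-222) = -6867 - (-1)*(-222) = -6867 - 1*222 = -6867 - 222 = -7089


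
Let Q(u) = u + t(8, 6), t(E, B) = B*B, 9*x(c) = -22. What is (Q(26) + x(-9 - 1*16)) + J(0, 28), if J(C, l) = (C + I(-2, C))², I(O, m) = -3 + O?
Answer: 761/9 ≈ 84.556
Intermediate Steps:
x(c) = -22/9 (x(c) = (⅑)*(-22) = -22/9)
t(E, B) = B²
Q(u) = 36 + u (Q(u) = u + 6² = u + 36 = 36 + u)
J(C, l) = (-5 + C)² (J(C, l) = (C + (-3 - 2))² = (C - 5)² = (-5 + C)²)
(Q(26) + x(-9 - 1*16)) + J(0, 28) = ((36 + 26) - 22/9) + (-5 + 0)² = (62 - 22/9) + (-5)² = 536/9 + 25 = 761/9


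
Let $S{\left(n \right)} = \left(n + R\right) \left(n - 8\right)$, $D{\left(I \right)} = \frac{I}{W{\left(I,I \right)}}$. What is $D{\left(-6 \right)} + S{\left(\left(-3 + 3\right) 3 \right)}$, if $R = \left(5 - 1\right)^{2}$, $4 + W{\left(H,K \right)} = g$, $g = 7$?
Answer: $-130$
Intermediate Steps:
$W{\left(H,K \right)} = 3$ ($W{\left(H,K \right)} = -4 + 7 = 3$)
$R = 16$ ($R = 4^{2} = 16$)
$D{\left(I \right)} = \frac{I}{3}$
$S{\left(n \right)} = \left(-8 + n\right) \left(16 + n\right)$ ($S{\left(n \right)} = \left(n + 16\right) \left(n - 8\right) = \left(16 + n\right) \left(-8 + n\right) = \left(-8 + n\right) \left(16 + n\right)$)
$D{\left(-6 \right)} + S{\left(\left(-3 + 3\right) 3 \right)} = \frac{1}{3} \left(-6\right) + \left(-128 + \left(\left(-3 + 3\right) 3\right)^{2} + 8 \left(-3 + 3\right) 3\right) = -2 + \left(-128 + \left(0 \cdot 3\right)^{2} + 8 \cdot 0 \cdot 3\right) = -2 + \left(-128 + 0^{2} + 8 \cdot 0\right) = -2 + \left(-128 + 0 + 0\right) = -2 - 128 = -130$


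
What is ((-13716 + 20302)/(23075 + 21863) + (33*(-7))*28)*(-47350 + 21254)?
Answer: 3792432489104/22469 ≈ 1.6879e+8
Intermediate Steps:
((-13716 + 20302)/(23075 + 21863) + (33*(-7))*28)*(-47350 + 21254) = (6586/44938 - 231*28)*(-26096) = (6586*(1/44938) - 6468)*(-26096) = (3293/22469 - 6468)*(-26096) = -145326199/22469*(-26096) = 3792432489104/22469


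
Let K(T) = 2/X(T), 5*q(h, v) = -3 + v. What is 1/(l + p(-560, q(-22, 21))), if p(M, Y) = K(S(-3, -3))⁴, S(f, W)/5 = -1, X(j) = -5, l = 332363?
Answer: 625/207726891 ≈ 3.0088e-6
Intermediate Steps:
S(f, W) = -5 (S(f, W) = 5*(-1) = -5)
q(h, v) = -⅗ + v/5 (q(h, v) = (-3 + v)/5 = -⅗ + v/5)
K(T) = -⅖ (K(T) = 2/(-5) = 2*(-⅕) = -⅖)
p(M, Y) = 16/625 (p(M, Y) = (-⅖)⁴ = 16/625)
1/(l + p(-560, q(-22, 21))) = 1/(332363 + 16/625) = 1/(207726891/625) = 625/207726891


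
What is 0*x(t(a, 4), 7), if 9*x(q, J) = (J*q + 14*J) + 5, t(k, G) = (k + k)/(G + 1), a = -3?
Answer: 0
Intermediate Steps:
t(k, G) = 2*k/(1 + G) (t(k, G) = (2*k)/(1 + G) = 2*k/(1 + G))
x(q, J) = 5/9 + 14*J/9 + J*q/9 (x(q, J) = ((J*q + 14*J) + 5)/9 = ((14*J + J*q) + 5)/9 = (5 + 14*J + J*q)/9 = 5/9 + 14*J/9 + J*q/9)
0*x(t(a, 4), 7) = 0*(5/9 + (14/9)*7 + (⅑)*7*(2*(-3)/(1 + 4))) = 0*(5/9 + 98/9 + (⅑)*7*(2*(-3)/5)) = 0*(5/9 + 98/9 + (⅑)*7*(2*(-3)*(⅕))) = 0*(5/9 + 98/9 + (⅑)*7*(-6/5)) = 0*(5/9 + 98/9 - 14/15) = 0*(473/45) = 0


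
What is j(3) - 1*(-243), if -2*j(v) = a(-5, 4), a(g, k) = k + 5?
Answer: 477/2 ≈ 238.50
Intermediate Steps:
a(g, k) = 5 + k
j(v) = -9/2 (j(v) = -(5 + 4)/2 = -½*9 = -9/2)
j(3) - 1*(-243) = -9/2 - 1*(-243) = -9/2 + 243 = 477/2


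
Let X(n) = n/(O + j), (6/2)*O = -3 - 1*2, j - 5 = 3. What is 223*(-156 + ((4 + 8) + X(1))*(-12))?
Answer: -1279128/19 ≈ -67323.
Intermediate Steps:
j = 8 (j = 5 + 3 = 8)
O = -5/3 (O = (-3 - 1*2)/3 = (-3 - 2)/3 = (⅓)*(-5) = -5/3 ≈ -1.6667)
X(n) = 3*n/19 (X(n) = n/(-5/3 + 8) = n/(19/3) = 3*n/19)
223*(-156 + ((4 + 8) + X(1))*(-12)) = 223*(-156 + ((4 + 8) + (3/19)*1)*(-12)) = 223*(-156 + (12 + 3/19)*(-12)) = 223*(-156 + (231/19)*(-12)) = 223*(-156 - 2772/19) = 223*(-5736/19) = -1279128/19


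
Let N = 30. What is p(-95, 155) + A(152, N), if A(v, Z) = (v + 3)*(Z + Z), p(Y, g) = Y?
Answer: 9205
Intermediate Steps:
A(v, Z) = 2*Z*(3 + v) (A(v, Z) = (3 + v)*(2*Z) = 2*Z*(3 + v))
p(-95, 155) + A(152, N) = -95 + 2*30*(3 + 152) = -95 + 2*30*155 = -95 + 9300 = 9205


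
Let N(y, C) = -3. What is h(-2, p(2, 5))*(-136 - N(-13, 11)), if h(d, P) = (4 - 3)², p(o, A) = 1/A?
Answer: -133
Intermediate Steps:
h(d, P) = 1 (h(d, P) = 1² = 1)
h(-2, p(2, 5))*(-136 - N(-13, 11)) = 1*(-136 - 1*(-3)) = 1*(-136 + 3) = 1*(-133) = -133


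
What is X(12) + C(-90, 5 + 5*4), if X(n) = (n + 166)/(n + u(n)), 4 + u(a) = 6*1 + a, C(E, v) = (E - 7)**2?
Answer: 122406/13 ≈ 9415.8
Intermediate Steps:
C(E, v) = (-7 + E)**2
u(a) = 2 + a (u(a) = -4 + (6*1 + a) = -4 + (6 + a) = 2 + a)
X(n) = (166 + n)/(2 + 2*n) (X(n) = (n + 166)/(n + (2 + n)) = (166 + n)/(2 + 2*n))
X(12) + C(-90, 5 + 5*4) = (166 + 12)/(2*(1 + 12)) + (-7 - 90)**2 = (1/2)*178/13 + (-97)**2 = (1/2)*(1/13)*178 + 9409 = 89/13 + 9409 = 122406/13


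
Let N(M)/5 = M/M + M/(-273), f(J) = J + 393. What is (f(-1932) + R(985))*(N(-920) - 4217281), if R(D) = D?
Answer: 637826708392/273 ≈ 2.3364e+9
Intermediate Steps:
f(J) = 393 + J
N(M) = 5 - 5*M/273 (N(M) = 5*(M/M + M/(-273)) = 5*(1 + M*(-1/273)) = 5*(1 - M/273) = 5 - 5*M/273)
(f(-1932) + R(985))*(N(-920) - 4217281) = ((393 - 1932) + 985)*((5 - 5/273*(-920)) - 4217281) = (-1539 + 985)*((5 + 4600/273) - 4217281) = -554*(5965/273 - 4217281) = -554*(-1151311748/273) = 637826708392/273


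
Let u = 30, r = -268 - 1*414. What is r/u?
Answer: -341/15 ≈ -22.733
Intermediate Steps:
r = -682 (r = -268 - 414 = -682)
r/u = -682/30 = -682*1/30 = -341/15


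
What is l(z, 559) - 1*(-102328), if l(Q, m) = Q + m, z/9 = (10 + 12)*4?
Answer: 103679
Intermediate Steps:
z = 792 (z = 9*((10 + 12)*4) = 9*(22*4) = 9*88 = 792)
l(z, 559) - 1*(-102328) = (792 + 559) - 1*(-102328) = 1351 + 102328 = 103679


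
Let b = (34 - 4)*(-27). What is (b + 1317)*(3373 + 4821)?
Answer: 4154358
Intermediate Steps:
b = -810 (b = 30*(-27) = -810)
(b + 1317)*(3373 + 4821) = (-810 + 1317)*(3373 + 4821) = 507*8194 = 4154358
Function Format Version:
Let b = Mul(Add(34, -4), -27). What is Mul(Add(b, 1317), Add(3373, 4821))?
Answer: 4154358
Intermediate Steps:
b = -810 (b = Mul(30, -27) = -810)
Mul(Add(b, 1317), Add(3373, 4821)) = Mul(Add(-810, 1317), Add(3373, 4821)) = Mul(507, 8194) = 4154358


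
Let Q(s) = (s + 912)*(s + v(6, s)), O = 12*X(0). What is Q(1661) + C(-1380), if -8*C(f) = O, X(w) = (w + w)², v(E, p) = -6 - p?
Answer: -15438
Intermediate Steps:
X(w) = 4*w² (X(w) = (2*w)² = 4*w²)
O = 0 (O = 12*(4*0²) = 12*(4*0) = 12*0 = 0)
C(f) = 0 (C(f) = -⅛*0 = 0)
Q(s) = -5472 - 6*s (Q(s) = (s + 912)*(s + (-6 - s)) = (912 + s)*(-6) = -5472 - 6*s)
Q(1661) + C(-1380) = (-5472 - 6*1661) + 0 = (-5472 - 9966) + 0 = -15438 + 0 = -15438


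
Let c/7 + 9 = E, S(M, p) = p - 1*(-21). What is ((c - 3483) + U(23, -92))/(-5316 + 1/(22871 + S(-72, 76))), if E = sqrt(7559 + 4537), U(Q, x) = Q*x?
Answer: 130044816/122097887 - 3858624*sqrt(21)/122097887 ≈ 0.92027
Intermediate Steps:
S(M, p) = 21 + p (S(M, p) = p + 21 = 21 + p)
E = 24*sqrt(21) (E = sqrt(12096) = 24*sqrt(21) ≈ 109.98)
c = -63 + 168*sqrt(21) (c = -63 + 7*(24*sqrt(21)) = -63 + 168*sqrt(21) ≈ 706.87)
((c - 3483) + U(23, -92))/(-5316 + 1/(22871 + S(-72, 76))) = (((-63 + 168*sqrt(21)) - 3483) + 23*(-92))/(-5316 + 1/(22871 + (21 + 76))) = ((-3546 + 168*sqrt(21)) - 2116)/(-5316 + 1/(22871 + 97)) = (-5662 + 168*sqrt(21))/(-5316 + 1/22968) = (-5662 + 168*sqrt(21))/(-122097887/22968) = (-5662 + 168*sqrt(21))*(-22968/122097887) = 130044816/122097887 - 3858624*sqrt(21)/122097887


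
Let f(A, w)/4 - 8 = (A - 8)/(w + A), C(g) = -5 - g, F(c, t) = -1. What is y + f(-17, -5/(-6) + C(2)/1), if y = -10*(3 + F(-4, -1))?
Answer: 2268/139 ≈ 16.317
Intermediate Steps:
f(A, w) = 32 + 4*(-8 + A)/(A + w) (f(A, w) = 32 + 4*((A - 8)/(w + A)) = 32 + 4*((-8 + A)/(A + w)) = 32 + 4*(-8 + A)/(A + w))
y = -20 (y = -10*(3 - 1) = -10*2 = -20)
y + f(-17, -5/(-6) + C(2)/1) = -20 + 4*(-8 + 8*(-5/(-6) + (-5 - 1*2)/1) + 9*(-17))/(-17 + (-5/(-6) + (-5 - 1*2)/1)) = -20 + 4*(-8 + 8*(-5*(-⅙) + (-5 - 2)*1) - 153)/(-17 + (-5*(-⅙) + (-5 - 2)*1)) = -20 + 4*(-8 + 8*(⅚ - 7*1) - 153)/(-17 + (⅚ - 7*1)) = -20 + 4*(-8 + 8*(⅚ - 7) - 153)/(-17 + (⅚ - 7)) = -20 + 4*(-8 + 8*(-37/6) - 153)/(-17 - 37/6) = -20 + 4*(-8 - 148/3 - 153)/(-139/6) = -20 + 4*(-6/139)*(-631/3) = -20 + 5048/139 = 2268/139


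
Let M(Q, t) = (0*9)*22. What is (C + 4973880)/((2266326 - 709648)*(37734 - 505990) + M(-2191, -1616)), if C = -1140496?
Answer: -479173/91115476696 ≈ -5.2590e-6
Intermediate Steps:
M(Q, t) = 0 (M(Q, t) = 0*22 = 0)
(C + 4973880)/((2266326 - 709648)*(37734 - 505990) + M(-2191, -1616)) = (-1140496 + 4973880)/((2266326 - 709648)*(37734 - 505990) + 0) = 3833384/(1556678*(-468256) + 0) = 3833384/(-728923813568 + 0) = 3833384/(-728923813568) = 3833384*(-1/728923813568) = -479173/91115476696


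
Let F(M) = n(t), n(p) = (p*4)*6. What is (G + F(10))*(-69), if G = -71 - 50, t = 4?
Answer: 1725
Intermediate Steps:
n(p) = 24*p (n(p) = (4*p)*6 = 24*p)
F(M) = 96 (F(M) = 24*4 = 96)
G = -121
(G + F(10))*(-69) = (-121 + 96)*(-69) = -25*(-69) = 1725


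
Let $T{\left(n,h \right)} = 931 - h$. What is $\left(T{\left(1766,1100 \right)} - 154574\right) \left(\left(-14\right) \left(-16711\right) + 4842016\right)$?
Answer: $-785470825710$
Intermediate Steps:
$\left(T{\left(1766,1100 \right)} - 154574\right) \left(\left(-14\right) \left(-16711\right) + 4842016\right) = \left(\left(931 - 1100\right) - 154574\right) \left(\left(-14\right) \left(-16711\right) + 4842016\right) = \left(\left(931 - 1100\right) - 154574\right) \left(233954 + 4842016\right) = \left(-169 - 154574\right) 5075970 = \left(-154743\right) 5075970 = -785470825710$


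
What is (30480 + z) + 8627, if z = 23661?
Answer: 62768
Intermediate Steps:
(30480 + z) + 8627 = (30480 + 23661) + 8627 = 54141 + 8627 = 62768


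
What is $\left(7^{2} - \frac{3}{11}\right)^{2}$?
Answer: $\frac{287296}{121} \approx 2374.3$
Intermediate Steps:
$\left(7^{2} - \frac{3}{11}\right)^{2} = \left(49 - \frac{3}{11}\right)^{2} = \left(\frac{536}{11}\right)^{2} = \frac{287296}{121}$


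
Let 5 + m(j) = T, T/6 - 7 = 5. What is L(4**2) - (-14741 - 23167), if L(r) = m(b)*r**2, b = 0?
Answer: 55060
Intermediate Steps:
T = 72 (T = 42 + 6*5 = 42 + 30 = 72)
m(j) = 67 (m(j) = -5 + 72 = 67)
L(r) = 67*r**2
L(4**2) - (-14741 - 23167) = 67*(4**2)**2 - (-14741 - 23167) = 67*16**2 - 1*(-37908) = 67*256 + 37908 = 17152 + 37908 = 55060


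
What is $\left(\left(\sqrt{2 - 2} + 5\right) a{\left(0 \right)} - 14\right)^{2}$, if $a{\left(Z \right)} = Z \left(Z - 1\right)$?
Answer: $196$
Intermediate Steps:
$a{\left(Z \right)} = Z \left(-1 + Z\right)$
$\left(\left(\sqrt{2 - 2} + 5\right) a{\left(0 \right)} - 14\right)^{2} = \left(\left(\sqrt{2 - 2} + 5\right) 0 \left(-1 + 0\right) - 14\right)^{2} = \left(\left(\sqrt{0} + 5\right) 0 \left(-1\right) - 14\right)^{2} = \left(\left(0 + 5\right) 0 - 14\right)^{2} = \left(5 \cdot 0 - 14\right)^{2} = \left(0 - 14\right)^{2} = \left(-14\right)^{2} = 196$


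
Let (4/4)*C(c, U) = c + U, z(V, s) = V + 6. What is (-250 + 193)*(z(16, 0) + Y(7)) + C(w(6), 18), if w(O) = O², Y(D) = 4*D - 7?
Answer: -2397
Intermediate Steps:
z(V, s) = 6 + V
Y(D) = -7 + 4*D
C(c, U) = U + c (C(c, U) = c + U = U + c)
(-250 + 193)*(z(16, 0) + Y(7)) + C(w(6), 18) = (-250 + 193)*((6 + 16) + (-7 + 4*7)) + (18 + 6²) = -57*(22 + (-7 + 28)) + (18 + 36) = -57*(22 + 21) + 54 = -57*43 + 54 = -2451 + 54 = -2397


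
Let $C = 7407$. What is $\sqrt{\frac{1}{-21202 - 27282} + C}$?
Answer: $\frac{\sqrt{4352905483427}}{24242} \approx 86.064$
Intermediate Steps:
$\sqrt{\frac{1}{-21202 - 27282} + C} = \sqrt{\frac{1}{-21202 - 27282} + 7407} = \sqrt{\frac{1}{-48484} + 7407} = \sqrt{- \frac{1}{48484} + 7407} = \sqrt{\frac{359120987}{48484}} = \frac{\sqrt{4352905483427}}{24242}$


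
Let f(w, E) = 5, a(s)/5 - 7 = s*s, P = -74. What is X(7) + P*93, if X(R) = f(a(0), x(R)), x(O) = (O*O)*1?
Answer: -6877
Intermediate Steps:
x(O) = O**2 (x(O) = O**2*1 = O**2)
a(s) = 35 + 5*s**2 (a(s) = 35 + 5*(s*s) = 35 + 5*s**2)
X(R) = 5
X(7) + P*93 = 5 - 74*93 = 5 - 6882 = -6877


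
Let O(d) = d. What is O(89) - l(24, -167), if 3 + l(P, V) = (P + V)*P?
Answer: 3524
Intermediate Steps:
l(P, V) = -3 + P*(P + V) (l(P, V) = -3 + (P + V)*P = -3 + P*(P + V))
O(89) - l(24, -167) = 89 - (-3 + 24² + 24*(-167)) = 89 - (-3 + 576 - 4008) = 89 - 1*(-3435) = 89 + 3435 = 3524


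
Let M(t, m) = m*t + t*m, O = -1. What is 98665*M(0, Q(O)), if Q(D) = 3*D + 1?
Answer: 0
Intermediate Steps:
Q(D) = 1 + 3*D
M(t, m) = 2*m*t (M(t, m) = m*t + m*t = 2*m*t)
98665*M(0, Q(O)) = 98665*(2*(1 + 3*(-1))*0) = 98665*(2*(1 - 3)*0) = 98665*(2*(-2)*0) = 98665*0 = 0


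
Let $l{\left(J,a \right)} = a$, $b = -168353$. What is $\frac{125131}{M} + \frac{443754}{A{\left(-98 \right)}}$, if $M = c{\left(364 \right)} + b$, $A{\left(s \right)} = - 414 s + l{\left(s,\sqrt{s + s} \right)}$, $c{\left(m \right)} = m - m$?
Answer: $\frac{14413513836479}{1413896676965} - \frac{221877 i}{58788835} \approx 10.194 - 0.0037741 i$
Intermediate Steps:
$c{\left(m \right)} = 0$
$A{\left(s \right)} = - 414 s + \sqrt{2} \sqrt{s}$ ($A{\left(s \right)} = - 414 s + \sqrt{s + s} = - 414 s + \sqrt{2 s} = - 414 s + \sqrt{2} \sqrt{s}$)
$M = -168353$ ($M = 0 - 168353 = -168353$)
$\frac{125131}{M} + \frac{443754}{A{\left(-98 \right)}} = \frac{125131}{-168353} + \frac{443754}{\left(-414\right) \left(-98\right) + \sqrt{2} \sqrt{-98}} = 125131 \left(- \frac{1}{168353}\right) + \frac{443754}{40572 + \sqrt{2} \cdot 7 i \sqrt{2}} = - \frac{125131}{168353} + \frac{443754}{40572 + 14 i} = - \frac{125131}{168353} + 443754 \frac{40572 - 14 i}{1646087380} = - \frac{125131}{168353} + \frac{221877 \left(40572 - 14 i\right)}{823043690}$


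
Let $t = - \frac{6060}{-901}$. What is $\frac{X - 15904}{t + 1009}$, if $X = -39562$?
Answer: $- \frac{49974866}{915169} \approx -54.607$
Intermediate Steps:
$t = \frac{6060}{901}$ ($t = \left(-6060\right) \left(- \frac{1}{901}\right) = \frac{6060}{901} \approx 6.7259$)
$\frac{X - 15904}{t + 1009} = \frac{-39562 - 15904}{\frac{6060}{901} + 1009} = - \frac{55466}{\frac{915169}{901}} = \left(-55466\right) \frac{901}{915169} = - \frac{49974866}{915169}$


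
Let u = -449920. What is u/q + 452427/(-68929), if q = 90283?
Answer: -71859002521/6223116907 ≈ -11.547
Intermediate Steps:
u/q + 452427/(-68929) = -449920/90283 + 452427/(-68929) = -449920*1/90283 + 452427*(-1/68929) = -449920/90283 - 452427/68929 = -71859002521/6223116907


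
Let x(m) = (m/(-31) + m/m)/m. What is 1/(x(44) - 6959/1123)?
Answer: -1531772/9506675 ≈ -0.16113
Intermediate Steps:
x(m) = (1 - m/31)/m (x(m) = (m*(-1/31) + 1)/m = (-m/31 + 1)/m = (1 - m/31)/m)
1/(x(44) - 6959/1123) = 1/((1/31)*(31 - 1*44)/44 - 6959/1123) = 1/((1/31)*(1/44)*(31 - 44) - 6959*1/1123) = 1/((1/31)*(1/44)*(-13) - 6959/1123) = 1/(-13/1364 - 6959/1123) = 1/(-9506675/1531772) = -1531772/9506675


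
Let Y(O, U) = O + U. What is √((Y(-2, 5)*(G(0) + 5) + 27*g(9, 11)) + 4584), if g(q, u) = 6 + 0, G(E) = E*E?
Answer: 69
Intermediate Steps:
G(E) = E²
g(q, u) = 6
√((Y(-2, 5)*(G(0) + 5) + 27*g(9, 11)) + 4584) = √(((-2 + 5)*(0² + 5) + 27*6) + 4584) = √((3*(0 + 5) + 162) + 4584) = √((3*5 + 162) + 4584) = √((15 + 162) + 4584) = √(177 + 4584) = √4761 = 69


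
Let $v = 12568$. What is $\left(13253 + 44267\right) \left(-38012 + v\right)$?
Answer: $-1463538880$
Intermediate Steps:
$\left(13253 + 44267\right) \left(-38012 + v\right) = \left(13253 + 44267\right) \left(-38012 + 12568\right) = 57520 \left(-25444\right) = -1463538880$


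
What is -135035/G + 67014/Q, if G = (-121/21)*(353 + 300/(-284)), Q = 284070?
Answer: 562710531261/8420581180 ≈ 66.826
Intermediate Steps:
G = -3023548/1491 (G = (-121*1/21)*(353 + 300*(-1/284)) = -121*(353 - 75/71)/21 = -121/21*24988/71 = -3023548/1491 ≈ -2027.9)
-135035/G + 67014/Q = -135035/(-3023548/1491) + 67014/284070 = -135035*(-1491/3023548) + 67014*(1/284070) = 201337185/3023548 + 657/2785 = 562710531261/8420581180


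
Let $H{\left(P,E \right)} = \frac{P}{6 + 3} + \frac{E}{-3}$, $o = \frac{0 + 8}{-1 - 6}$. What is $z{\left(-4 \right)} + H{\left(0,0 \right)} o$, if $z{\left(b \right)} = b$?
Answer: $-4$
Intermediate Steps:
$o = - \frac{8}{7}$ ($o = \frac{8}{-7} = 8 \left(- \frac{1}{7}\right) = - \frac{8}{7} \approx -1.1429$)
$H{\left(P,E \right)} = - \frac{E}{3} + \frac{P}{9}$ ($H{\left(P,E \right)} = \frac{P}{9} + E \left(- \frac{1}{3}\right) = P \frac{1}{9} - \frac{E}{3} = \frac{P}{9} - \frac{E}{3} = - \frac{E}{3} + \frac{P}{9}$)
$z{\left(-4 \right)} + H{\left(0,0 \right)} o = -4 + \left(\left(- \frac{1}{3}\right) 0 + \frac{1}{9} \cdot 0\right) \left(- \frac{8}{7}\right) = -4 + \left(0 + 0\right) \left(- \frac{8}{7}\right) = -4 + 0 \left(- \frac{8}{7}\right) = -4 + 0 = -4$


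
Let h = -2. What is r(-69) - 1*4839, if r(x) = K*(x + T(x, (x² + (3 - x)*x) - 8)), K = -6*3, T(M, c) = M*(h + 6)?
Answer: 1371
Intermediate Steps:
T(M, c) = 4*M (T(M, c) = M*(-2 + 6) = M*4 = 4*M)
K = -18
r(x) = -90*x (r(x) = -18*(x + 4*x) = -90*x)
r(-69) - 1*4839 = -90*(-69) - 1*4839 = 6210 - 4839 = 1371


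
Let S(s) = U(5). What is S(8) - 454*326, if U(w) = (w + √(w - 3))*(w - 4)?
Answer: -147999 + √2 ≈ -1.4800e+5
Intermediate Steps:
U(w) = (-4 + w)*(w + √(-3 + w)) (U(w) = (w + √(-3 + w))*(-4 + w) = (-4 + w)*(w + √(-3 + w)))
S(s) = 5 + √2 (S(s) = 5² - 4*5 - 4*√(-3 + 5) + 5*√(-3 + 5) = 25 - 20 - 4*√2 + 5*√2 = 5 + √2)
S(8) - 454*326 = (5 + √2) - 454*326 = (5 + √2) - 148004 = -147999 + √2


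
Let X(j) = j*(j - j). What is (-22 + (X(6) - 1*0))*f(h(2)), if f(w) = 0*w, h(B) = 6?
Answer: 0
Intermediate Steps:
X(j) = 0 (X(j) = j*0 = 0)
f(w) = 0
(-22 + (X(6) - 1*0))*f(h(2)) = (-22 + (0 - 1*0))*0 = (-22 + (0 + 0))*0 = (-22 + 0)*0 = -22*0 = 0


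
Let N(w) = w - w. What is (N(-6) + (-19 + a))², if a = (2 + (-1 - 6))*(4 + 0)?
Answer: 1521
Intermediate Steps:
N(w) = 0
a = -20 (a = (2 - 7)*4 = -5*4 = -20)
(N(-6) + (-19 + a))² = (0 + (-19 - 20))² = (0 - 39)² = (-39)² = 1521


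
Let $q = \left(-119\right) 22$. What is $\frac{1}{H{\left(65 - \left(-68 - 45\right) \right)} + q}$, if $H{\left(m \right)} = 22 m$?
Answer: $\frac{1}{1298} \approx 0.00077042$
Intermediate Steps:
$q = -2618$
$\frac{1}{H{\left(65 - \left(-68 - 45\right) \right)} + q} = \frac{1}{22 \left(65 - \left(-68 - 45\right)\right) - 2618} = \frac{1}{22 \left(65 - -113\right) - 2618} = \frac{1}{22 \left(65 + 113\right) - 2618} = \frac{1}{22 \cdot 178 - 2618} = \frac{1}{3916 - 2618} = \frac{1}{1298}$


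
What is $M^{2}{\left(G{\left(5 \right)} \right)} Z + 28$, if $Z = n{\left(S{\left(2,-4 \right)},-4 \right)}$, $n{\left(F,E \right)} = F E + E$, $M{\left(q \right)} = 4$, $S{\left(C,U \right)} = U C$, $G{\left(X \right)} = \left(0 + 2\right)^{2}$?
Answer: $476$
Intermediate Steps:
$G{\left(X \right)} = 4$ ($G{\left(X \right)} = 2^{2} = 4$)
$S{\left(C,U \right)} = C U$
$n{\left(F,E \right)} = E + E F$ ($n{\left(F,E \right)} = E F + E = E + E F$)
$Z = 28$ ($Z = - 4 \left(1 + 2 \left(-4\right)\right) = - 4 \left(1 - 8\right) = \left(-4\right) \left(-7\right) = 28$)
$M^{2}{\left(G{\left(5 \right)} \right)} Z + 28 = 4^{2} \cdot 28 + 28 = 16 \cdot 28 + 28 = 448 + 28 = 476$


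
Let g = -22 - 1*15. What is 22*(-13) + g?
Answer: -323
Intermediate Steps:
g = -37 (g = -22 - 15 = -37)
22*(-13) + g = 22*(-13) - 37 = -286 - 37 = -323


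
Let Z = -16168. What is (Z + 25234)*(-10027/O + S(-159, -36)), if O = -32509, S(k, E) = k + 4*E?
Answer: -89211253200/32509 ≈ -2.7442e+6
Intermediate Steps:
(Z + 25234)*(-10027/O + S(-159, -36)) = (-16168 + 25234)*(-10027/(-32509) + (-159 + 4*(-36))) = 9066*(-10027*(-1/32509) + (-159 - 144)) = 9066*(10027/32509 - 303) = 9066*(-9840200/32509) = -89211253200/32509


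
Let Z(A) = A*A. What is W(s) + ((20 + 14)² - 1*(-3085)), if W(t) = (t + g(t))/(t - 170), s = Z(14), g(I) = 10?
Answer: 55236/13 ≈ 4248.9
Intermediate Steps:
Z(A) = A²
s = 196 (s = 14² = 196)
W(t) = (10 + t)/(-170 + t) (W(t) = (t + 10)/(t - 170) = (10 + t)/(-170 + t))
W(s) + ((20 + 14)² - 1*(-3085)) = (10 + 196)/(-170 + 196) + ((20 + 14)² - 1*(-3085)) = 206/26 + (34² + 3085) = (1/26)*206 + (1156 + 3085) = 103/13 + 4241 = 55236/13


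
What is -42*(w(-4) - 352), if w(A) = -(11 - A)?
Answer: 15414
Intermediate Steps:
w(A) = -11 + A
-42*(w(-4) - 352) = -42*((-11 - 4) - 352) = -42*(-15 - 352) = -42*(-367) = 15414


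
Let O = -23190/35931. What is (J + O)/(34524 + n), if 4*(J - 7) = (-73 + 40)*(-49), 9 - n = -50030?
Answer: 19671245/4051244204 ≈ 0.0048556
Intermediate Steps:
n = 50039 (n = 9 - 1*(-50030) = 9 + 50030 = 50039)
O = -7730/11977 (O = -23190*1/35931 = -7730/11977 ≈ -0.64540)
J = 1645/4 (J = 7 + ((-73 + 40)*(-49))/4 = 7 + (-33*(-49))/4 = 7 + (¼)*1617 = 7 + 1617/4 = 1645/4 ≈ 411.25)
(J + O)/(34524 + n) = (1645/4 - 7730/11977)/(34524 + 50039) = (19671245/47908)/84563 = (19671245/47908)*(1/84563) = 19671245/4051244204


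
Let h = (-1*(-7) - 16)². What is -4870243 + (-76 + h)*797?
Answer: -4866258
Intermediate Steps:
h = 81 (h = (7 - 16)² = (-9)² = 81)
-4870243 + (-76 + h)*797 = -4870243 + (-76 + 81)*797 = -4870243 + 5*797 = -4870243 + 3985 = -4866258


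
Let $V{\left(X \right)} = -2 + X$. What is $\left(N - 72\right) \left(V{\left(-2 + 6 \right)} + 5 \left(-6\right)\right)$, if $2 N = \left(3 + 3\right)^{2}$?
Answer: $1512$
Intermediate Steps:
$N = 18$ ($N = \frac{\left(3 + 3\right)^{2}}{2} = \frac{6^{2}}{2} = \frac{1}{2} \cdot 36 = 18$)
$\left(N - 72\right) \left(V{\left(-2 + 6 \right)} + 5 \left(-6\right)\right) = \left(18 - 72\right) \left(\left(-2 + \left(-2 + 6\right)\right) + 5 \left(-6\right)\right) = - 54 \left(\left(-2 + 4\right) - 30\right) = - 54 \left(2 - 30\right) = \left(-54\right) \left(-28\right) = 1512$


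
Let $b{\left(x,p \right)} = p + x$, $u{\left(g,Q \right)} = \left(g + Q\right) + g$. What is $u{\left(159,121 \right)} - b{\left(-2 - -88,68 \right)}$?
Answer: $285$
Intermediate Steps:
$u{\left(g,Q \right)} = Q + 2 g$ ($u{\left(g,Q \right)} = \left(Q + g\right) + g = Q + 2 g$)
$u{\left(159,121 \right)} - b{\left(-2 - -88,68 \right)} = \left(121 + 2 \cdot 159\right) - \left(68 - -86\right) = \left(121 + 318\right) - \left(68 + \left(-2 + 88\right)\right) = 439 - \left(68 + 86\right) = 439 - 154 = 285$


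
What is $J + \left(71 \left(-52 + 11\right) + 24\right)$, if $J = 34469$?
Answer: $31582$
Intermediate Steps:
$J + \left(71 \left(-52 + 11\right) + 24\right) = 34469 + \left(71 \left(-52 + 11\right) + 24\right) = 34469 + \left(71 \left(-41\right) + 24\right) = 34469 + \left(-2911 + 24\right) = 34469 - 2887 = 31582$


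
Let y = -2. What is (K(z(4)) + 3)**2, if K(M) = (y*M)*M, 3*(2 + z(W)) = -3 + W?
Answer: 529/81 ≈ 6.5309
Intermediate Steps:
z(W) = -3 + W/3 (z(W) = -2 + (-3 + W)/3 = -2 + (-1 + W/3) = -3 + W/3)
K(M) = -2*M**2 (K(M) = (-2*M)*M = -2*M**2)
(K(z(4)) + 3)**2 = (-2*(-3 + (1/3)*4)**2 + 3)**2 = (-2*(-3 + 4/3)**2 + 3)**2 = (-2*(-5/3)**2 + 3)**2 = (-2*25/9 + 3)**2 = (-50/9 + 3)**2 = (-23/9)**2 = 529/81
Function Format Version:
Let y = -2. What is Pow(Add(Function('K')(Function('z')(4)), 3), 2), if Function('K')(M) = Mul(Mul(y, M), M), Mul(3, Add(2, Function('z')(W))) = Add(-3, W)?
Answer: Rational(529, 81) ≈ 6.5309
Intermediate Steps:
Function('z')(W) = Add(-3, Mul(Rational(1, 3), W)) (Function('z')(W) = Add(-2, Mul(Rational(1, 3), Add(-3, W))) = Add(-2, Add(-1, Mul(Rational(1, 3), W))) = Add(-3, Mul(Rational(1, 3), W)))
Function('K')(M) = Mul(-2, Pow(M, 2)) (Function('K')(M) = Mul(Mul(-2, M), M) = Mul(-2, Pow(M, 2)))
Pow(Add(Function('K')(Function('z')(4)), 3), 2) = Pow(Add(Mul(-2, Pow(Add(-3, Mul(Rational(1, 3), 4)), 2)), 3), 2) = Pow(Add(Mul(-2, Pow(Add(-3, Rational(4, 3)), 2)), 3), 2) = Pow(Add(Mul(-2, Pow(Rational(-5, 3), 2)), 3), 2) = Pow(Add(Mul(-2, Rational(25, 9)), 3), 2) = Pow(Add(Rational(-50, 9), 3), 2) = Pow(Rational(-23, 9), 2) = Rational(529, 81)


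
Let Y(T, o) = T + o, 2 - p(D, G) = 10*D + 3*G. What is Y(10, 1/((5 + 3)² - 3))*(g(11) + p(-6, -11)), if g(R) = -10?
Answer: 51935/61 ≈ 851.39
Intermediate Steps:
p(D, G) = 2 - 10*D - 3*G (p(D, G) = 2 - (10*D + 3*G) = 2 - (3*G + 10*D) = 2 + (-10*D - 3*G) = 2 - 10*D - 3*G)
Y(10, 1/((5 + 3)² - 3))*(g(11) + p(-6, -11)) = (10 + 1/((5 + 3)² - 3))*(-10 + (2 - 10*(-6) - 3*(-11))) = (10 + 1/(8² - 3))*(-10 + (2 + 60 + 33)) = (10 + 1/(64 - 3))*(-10 + 95) = (10 + 1/61)*85 = (611/61)*85 = 51935/61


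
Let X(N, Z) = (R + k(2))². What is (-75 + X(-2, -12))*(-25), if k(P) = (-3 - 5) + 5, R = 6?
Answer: 1650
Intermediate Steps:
k(P) = -3 (k(P) = -8 + 5 = -3)
X(N, Z) = 9 (X(N, Z) = (6 - 3)² = 3² = 9)
(-75 + X(-2, -12))*(-25) = (-75 + 9)*(-25) = -66*(-25) = 1650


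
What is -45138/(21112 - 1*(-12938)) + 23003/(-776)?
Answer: -136379873/4403800 ≈ -30.969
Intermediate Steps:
-45138/(21112 - 1*(-12938)) + 23003/(-776) = -45138/(21112 + 12938) + 23003*(-1/776) = -45138/34050 - 23003/776 = -45138*1/34050 - 23003/776 = -7523/5675 - 23003/776 = -136379873/4403800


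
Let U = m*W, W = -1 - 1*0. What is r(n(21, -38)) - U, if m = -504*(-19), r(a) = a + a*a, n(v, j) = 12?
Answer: 9732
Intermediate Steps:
W = -1 (W = -1 + 0 = -1)
r(a) = a + a²
m = 9576
U = -9576 (U = 9576*(-1) = -9576)
r(n(21, -38)) - U = 12*(1 + 12) - 1*(-9576) = 12*13 + 9576 = 156 + 9576 = 9732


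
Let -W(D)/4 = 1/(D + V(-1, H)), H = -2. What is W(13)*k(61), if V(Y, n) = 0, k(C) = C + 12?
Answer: -292/13 ≈ -22.462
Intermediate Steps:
k(C) = 12 + C
W(D) = -4/D (W(D) = -4/(D + 0) = -4/D)
W(13)*k(61) = (-4/13)*(12 + 61) = -4*1/13*73 = -4/13*73 = -292/13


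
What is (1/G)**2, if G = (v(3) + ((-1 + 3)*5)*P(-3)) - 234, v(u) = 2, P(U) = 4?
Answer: 1/36864 ≈ 2.7127e-5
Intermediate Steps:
G = -192 (G = (2 + ((-1 + 3)*5)*4) - 234 = (2 + (2*5)*4) - 234 = (2 + 10*4) - 234 = (2 + 40) - 234 = 42 - 234 = -192)
(1/G)**2 = (1/(-192))**2 = (-1/192)**2 = 1/36864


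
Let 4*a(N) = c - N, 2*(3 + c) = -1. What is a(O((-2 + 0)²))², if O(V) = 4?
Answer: 225/64 ≈ 3.5156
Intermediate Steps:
c = -7/2 (c = -3 + (½)*(-1) = -3 - ½ = -7/2 ≈ -3.5000)
a(N) = -7/8 - N/4 (a(N) = (-7/2 - N)/4 = -7/8 - N/4)
a(O((-2 + 0)²))² = (-7/8 - ¼*4)² = (-7/8 - 1)² = (-15/8)² = 225/64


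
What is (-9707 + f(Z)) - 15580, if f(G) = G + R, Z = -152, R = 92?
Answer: -25347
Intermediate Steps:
f(G) = 92 + G (f(G) = G + 92 = 92 + G)
(-9707 + f(Z)) - 15580 = (-9707 + (92 - 152)) - 15580 = (-9707 - 60) - 15580 = -9767 - 15580 = -25347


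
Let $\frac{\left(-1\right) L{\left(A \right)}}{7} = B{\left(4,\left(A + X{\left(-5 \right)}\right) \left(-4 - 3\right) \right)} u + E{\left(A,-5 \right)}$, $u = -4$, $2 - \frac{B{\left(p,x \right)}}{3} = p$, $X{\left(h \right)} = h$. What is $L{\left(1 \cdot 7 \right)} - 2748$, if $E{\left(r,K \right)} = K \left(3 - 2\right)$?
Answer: $-2881$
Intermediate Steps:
$B{\left(p,x \right)} = 6 - 3 p$
$E{\left(r,K \right)} = K$ ($E{\left(r,K \right)} = K 1 = K$)
$L{\left(A \right)} = -133$ ($L{\left(A \right)} = - 7 \left(\left(6 - 12\right) \left(-4\right) - 5\right) = - 7 \left(\left(-6\right) \left(-4\right) - 5\right) = - 7 \left(24 - 5\right) = \left(-7\right) 19 = -133$)
$L{\left(1 \cdot 7 \right)} - 2748 = -133 - 2748 = -2881$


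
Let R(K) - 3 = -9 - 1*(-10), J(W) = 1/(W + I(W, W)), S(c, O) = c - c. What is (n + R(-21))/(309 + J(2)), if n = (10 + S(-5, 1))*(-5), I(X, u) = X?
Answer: -184/1237 ≈ -0.14875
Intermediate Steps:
S(c, O) = 0
J(W) = 1/(2*W) (J(W) = 1/(W + W) = 1/(2*W))
R(K) = 4 (R(K) = 3 + (-9 - 1*(-10)) = 3 + (-9 + 10) = 3 + 1 = 4)
n = -50 (n = (10 + 0)*(-5) = 10*(-5) = -50)
(n + R(-21))/(309 + J(2)) = (-50 + 4)/(309 + (½)/2) = -46/(309 + (½)*(½)) = -46/(309 + ¼) = -46/1237/4 = -46*4/1237 = -184/1237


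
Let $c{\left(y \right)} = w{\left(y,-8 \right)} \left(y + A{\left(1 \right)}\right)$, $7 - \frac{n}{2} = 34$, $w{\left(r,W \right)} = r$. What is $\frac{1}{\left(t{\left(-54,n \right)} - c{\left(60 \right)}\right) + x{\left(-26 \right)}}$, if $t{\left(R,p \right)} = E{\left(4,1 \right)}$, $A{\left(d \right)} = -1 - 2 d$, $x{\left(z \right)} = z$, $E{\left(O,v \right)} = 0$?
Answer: $- \frac{1}{3446} \approx -0.00029019$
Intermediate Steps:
$n = -54$ ($n = 14 - 68 = -54$)
$t{\left(R,p \right)} = 0$
$c{\left(y \right)} = y \left(-3 + y\right)$ ($c{\left(y \right)} = y \left(y - 3\right) = y \left(-3 + y\right)$)
$\frac{1}{\left(t{\left(-54,n \right)} - c{\left(60 \right)}\right) + x{\left(-26 \right)}} = \frac{1}{\left(0 - 60 \left(-3 + 60\right)\right) - 26} = \frac{1}{\left(0 - 60 \cdot 57\right) - 26} = \frac{1}{\left(0 - 3420\right) - 26} = \frac{1}{-3420 - 26} = \frac{1}{-3446} = - \frac{1}{3446}$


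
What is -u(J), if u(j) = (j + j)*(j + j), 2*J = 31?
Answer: -961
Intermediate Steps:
J = 31/2 (J = (½)*31 = 31/2 ≈ 15.500)
u(j) = 4*j² (u(j) = (2*j)*(2*j) = 4*j²)
-u(J) = -4*(31/2)² = -4*961/4 = -1*961 = -961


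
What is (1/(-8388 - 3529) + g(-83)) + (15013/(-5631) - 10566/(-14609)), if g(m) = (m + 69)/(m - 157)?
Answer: -73902552254473/39213259833720 ≈ -1.8846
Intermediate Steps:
g(m) = (69 + m)/(-157 + m)
(1/(-8388 - 3529) + g(-83)) + (15013/(-5631) - 10566/(-14609)) = (1/(-8388 - 3529) + (69 - 83)/(-157 - 83)) + (15013/(-5631) - 10566/(-14609)) = (1/(-11917) - 14/(-240)) + (15013*(-1/5631) - 10566*(-1/14609)) = (-1/11917 - 1/240*(-14)) + (-15013/5631 + 10566/14609) = (-1/11917 + 7/120) - 159827771/82263279 = 83299/1430040 - 159827771/82263279 = -73902552254473/39213259833720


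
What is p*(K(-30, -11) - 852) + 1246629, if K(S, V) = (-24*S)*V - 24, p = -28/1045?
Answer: 1302973593/1045 ≈ 1.2469e+6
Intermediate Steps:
p = -28/1045 (p = -28*1/1045 = -28/1045 ≈ -0.026794)
K(S, V) = -24 - 24*S*V (K(S, V) = -24*S*V - 24 = -24 - 24*S*V)
p*(K(-30, -11) - 852) + 1246629 = -28*((-24 - 24*(-30)*(-11)) - 852)/1045 + 1246629 = -28*((-24 - 7920) - 852)/1045 + 1246629 = -28*(-7944 - 852)/1045 + 1246629 = -28/1045*(-8796) + 1246629 = 246288/1045 + 1246629 = 1302973593/1045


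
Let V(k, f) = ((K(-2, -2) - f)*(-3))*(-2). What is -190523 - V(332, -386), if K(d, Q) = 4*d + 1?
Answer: -192797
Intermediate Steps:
K(d, Q) = 1 + 4*d
V(k, f) = -42 - 6*f (V(k, f) = (((1 + 4*(-2)) - f)*(-3))*(-2) = (((1 - 8) - f)*(-3))*(-2) = ((-7 - f)*(-3))*(-2) = (21 + 3*f)*(-2) = -42 - 6*f)
-190523 - V(332, -386) = -190523 - (-42 - 6*(-386)) = -190523 - (-42 + 2316) = -190523 - 1*2274 = -190523 - 2274 = -192797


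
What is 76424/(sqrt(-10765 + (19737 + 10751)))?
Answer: 76424*sqrt(163)/1793 ≈ 544.18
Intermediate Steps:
76424/(sqrt(-10765 + (19737 + 10751))) = 76424/(sqrt(-10765 + 30488)) = 76424/(sqrt(19723)) = 76424/((11*sqrt(163))) = 76424*(sqrt(163)/1793) = 76424*sqrt(163)/1793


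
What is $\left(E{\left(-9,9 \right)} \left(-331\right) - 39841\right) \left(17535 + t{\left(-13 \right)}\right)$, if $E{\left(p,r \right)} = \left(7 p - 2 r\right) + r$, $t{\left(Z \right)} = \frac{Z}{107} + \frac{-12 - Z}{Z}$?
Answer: $- \frac{390474062181}{1391} \approx -2.8071 \cdot 10^{8}$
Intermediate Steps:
$t{\left(Z \right)} = \frac{Z}{107} + \frac{-12 - Z}{Z}$ ($t{\left(Z \right)} = Z \frac{1}{107} + \frac{-12 - Z}{Z} = \frac{Z}{107} + \frac{-12 - Z}{Z}$)
$E{\left(p,r \right)} = - r + 7 p$ ($E{\left(p,r \right)} = \left(- 2 r + 7 p\right) + r = - r + 7 p$)
$\left(E{\left(-9,9 \right)} \left(-331\right) - 39841\right) \left(17535 + t{\left(-13 \right)}\right) = \left(\left(\left(-1\right) 9 + 7 \left(-9\right)\right) \left(-331\right) - 39841\right) \left(17535 - \left(\frac{120}{107} - \frac{12}{13}\right)\right) = \left(\left(-9 - 63\right) \left(-331\right) - 39841\right) \left(17535 - \frac{276}{1391}\right) = \left(\left(-72\right) \left(-331\right) - 39841\right) \left(17535 - \frac{276}{1391}\right) = \left(23832 - 39841\right) \left(17535 - \frac{276}{1391}\right) = \left(-16009\right) \frac{24390909}{1391} = - \frac{390474062181}{1391}$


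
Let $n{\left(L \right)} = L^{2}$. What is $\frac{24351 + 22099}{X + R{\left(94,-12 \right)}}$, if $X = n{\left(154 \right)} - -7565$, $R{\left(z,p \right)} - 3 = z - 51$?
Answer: $\frac{46450}{31327} \approx 1.4827$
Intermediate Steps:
$R{\left(z,p \right)} = -48 + z$ ($R{\left(z,p \right)} = 3 + \left(z - 51\right) = 3 + \left(-51 + z\right) = -48 + z$)
$X = 31281$ ($X = 154^{2} - -7565 = 23716 + 7565 = 31281$)
$\frac{24351 + 22099}{X + R{\left(94,-12 \right)}} = \frac{24351 + 22099}{31281 + \left(-48 + 94\right)} = \frac{46450}{31281 + 46} = \frac{46450}{31327}$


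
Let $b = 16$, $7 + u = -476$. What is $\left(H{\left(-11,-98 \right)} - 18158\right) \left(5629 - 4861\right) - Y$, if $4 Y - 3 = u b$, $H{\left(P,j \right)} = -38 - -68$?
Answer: $- \frac{55681491}{4} \approx -1.392 \cdot 10^{7}$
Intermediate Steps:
$u = -483$ ($u = -7 - 476 = -483$)
$H{\left(P,j \right)} = 30$ ($H{\left(P,j \right)} = -38 + 68 = 30$)
$Y = - \frac{7725}{4}$ ($Y = \frac{3}{4} + \frac{\left(-483\right) 16}{4} = \frac{3}{4} + \frac{1}{4} \left(-7728\right) = \frac{3}{4} - 1932 = - \frac{7725}{4} \approx -1931.3$)
$\left(H{\left(-11,-98 \right)} - 18158\right) \left(5629 - 4861\right) - Y = \left(30 - 18158\right) \left(5629 - 4861\right) - - \frac{7725}{4} = \left(-18128\right) 768 + \frac{7725}{4} = -13922304 + \frac{7725}{4} = - \frac{55681491}{4}$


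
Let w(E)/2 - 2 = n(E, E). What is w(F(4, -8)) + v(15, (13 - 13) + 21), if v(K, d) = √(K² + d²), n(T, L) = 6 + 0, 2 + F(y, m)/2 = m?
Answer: 16 + 3*√74 ≈ 41.807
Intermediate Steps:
F(y, m) = -4 + 2*m
n(T, L) = 6
w(E) = 16 (w(E) = 4 + 2*6 = 4 + 12 = 16)
w(F(4, -8)) + v(15, (13 - 13) + 21) = 16 + √(15² + ((13 - 13) + 21)²) = 16 + √(225 + (0 + 21)²) = 16 + √(225 + 21²) = 16 + √(225 + 441) = 16 + √666 = 16 + 3*√74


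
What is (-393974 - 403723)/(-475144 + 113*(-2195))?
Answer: 797697/723179 ≈ 1.1030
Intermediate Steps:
(-393974 - 403723)/(-475144 + 113*(-2195)) = -797697/(-475144 - 248035) = -797697/(-723179) = -797697*(-1/723179) = 797697/723179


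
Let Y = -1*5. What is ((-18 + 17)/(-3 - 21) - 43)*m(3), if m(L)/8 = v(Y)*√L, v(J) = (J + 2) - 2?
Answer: 5155*√3/3 ≈ 2976.2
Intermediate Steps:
Y = -5
v(J) = J (v(J) = (2 + J) - 2 = J)
m(L) = -40*√L (m(L) = 8*(-5*√L) = -40*√L)
((-18 + 17)/(-3 - 21) - 43)*m(3) = ((-18 + 17)/(-3 - 21) - 43)*(-40*√3) = (-1/(-24) - 43)*(-40*√3) = (-1*(-1/24) - 43)*(-40*√3) = (1/24 - 43)*(-40*√3) = -(-5155)*√3/3 = 5155*√3/3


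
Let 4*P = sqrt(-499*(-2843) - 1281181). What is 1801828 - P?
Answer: 1801828 - sqrt(34369)/2 ≈ 1.8017e+6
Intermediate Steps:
P = sqrt(34369)/2 (P = sqrt(-499*(-2843) - 1281181)/4 = sqrt(1418657 - 1281181)/4 = sqrt(137476)/4 = (2*sqrt(34369))/4 = sqrt(34369)/2 ≈ 92.694)
1801828 - P = 1801828 - sqrt(34369)/2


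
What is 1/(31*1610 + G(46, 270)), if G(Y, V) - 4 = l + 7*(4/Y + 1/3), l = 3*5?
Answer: 69/3445304 ≈ 2.0027e-5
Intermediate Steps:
l = 15
G(Y, V) = 64/3 + 28/Y (G(Y, V) = 4 + (15 + 7*(4/Y + 1/3)) = 4 + (15 + 7*(4/Y + 1*(⅓))) = 4 + (15 + 7*(4/Y + ⅓)) = 4 + (15 + 7*(⅓ + 4/Y)) = 4 + (15 + (7/3 + 28/Y)) = 4 + (52/3 + 28/Y) = 64/3 + 28/Y)
1/(31*1610 + G(46, 270)) = 1/(31*1610 + (64/3 + 28/46)) = 1/(49910 + (64/3 + 28*(1/46))) = 1/(49910 + (64/3 + 14/23)) = 1/(49910 + 1514/69) = 1/(3445304/69) = 69/3445304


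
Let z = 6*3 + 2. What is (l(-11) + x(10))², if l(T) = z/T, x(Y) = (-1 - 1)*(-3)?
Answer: 2116/121 ≈ 17.488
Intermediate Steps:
x(Y) = 6 (x(Y) = -2*(-3) = 6)
z = 20 (z = 18 + 2 = 20)
l(T) = 20/T
(l(-11) + x(10))² = (20/(-11) + 6)² = (20*(-1/11) + 6)² = (-20/11 + 6)² = (46/11)² = 2116/121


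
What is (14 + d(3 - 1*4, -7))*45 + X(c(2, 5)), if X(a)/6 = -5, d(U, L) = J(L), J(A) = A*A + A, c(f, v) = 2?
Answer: 2490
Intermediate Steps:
J(A) = A + A**2 (J(A) = A**2 + A = A + A**2)
d(U, L) = L*(1 + L)
X(a) = -30 (X(a) = 6*(-5) = -30)
(14 + d(3 - 1*4, -7))*45 + X(c(2, 5)) = (14 - 7*(1 - 7))*45 - 30 = (14 - 7*(-6))*45 - 30 = (14 + 42)*45 - 30 = 56*45 - 30 = 2520 - 30 = 2490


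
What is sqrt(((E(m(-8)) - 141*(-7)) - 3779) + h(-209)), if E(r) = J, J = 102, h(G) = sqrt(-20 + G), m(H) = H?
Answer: sqrt(-2690 + I*sqrt(229)) ≈ 0.1459 + 51.865*I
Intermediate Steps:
E(r) = 102
sqrt(((E(m(-8)) - 141*(-7)) - 3779) + h(-209)) = sqrt(((102 - 141*(-7)) - 3779) + sqrt(-20 - 209)) = sqrt(((102 + 987) - 3779) + sqrt(-229)) = sqrt((1089 - 3779) + I*sqrt(229)) = sqrt(-2690 + I*sqrt(229))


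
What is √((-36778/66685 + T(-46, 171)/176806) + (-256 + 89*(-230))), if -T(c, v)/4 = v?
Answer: 3*I*√80034076747377607777930/5895154055 ≈ 143.97*I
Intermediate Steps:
T(c, v) = -4*v
√((-36778/66685 + T(-46, 171)/176806) + (-256 + 89*(-230))) = √((-36778/66685 - 4*171/176806) + (-256 + 89*(-230))) = √((-36778*1/66685 - 684*1/176806) + (-256 - 20470)) = √((-36778/66685 - 342/88403) - 20726) = √(-3274091804/5895154055 - 20726) = √(-122186237035734/5895154055) = 3*I*√80034076747377607777930/5895154055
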